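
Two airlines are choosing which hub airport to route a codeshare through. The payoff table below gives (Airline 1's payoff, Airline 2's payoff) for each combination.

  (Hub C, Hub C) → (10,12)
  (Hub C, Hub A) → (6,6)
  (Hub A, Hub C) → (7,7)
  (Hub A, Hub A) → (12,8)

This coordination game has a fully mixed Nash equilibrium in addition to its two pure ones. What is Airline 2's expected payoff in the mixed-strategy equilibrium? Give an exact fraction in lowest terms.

Airline 1 mixes with probability p on Hub C, chosen so Airline 2 is indifferent: 12p + 7(1−p) = 6p + 8(1−p) gives p = 1/7.
Airline 2's expected payoff is 12·1/7 + 7·6/7 = 54/7.

54/7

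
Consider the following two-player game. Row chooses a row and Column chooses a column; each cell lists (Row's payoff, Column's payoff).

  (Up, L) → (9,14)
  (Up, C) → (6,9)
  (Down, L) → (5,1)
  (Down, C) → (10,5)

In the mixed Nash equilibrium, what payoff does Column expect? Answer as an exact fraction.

61/9

Row mixes with probability p on Up, chosen so Column is indifferent: 14p + 1(1−p) = 9p + 5(1−p) gives p = 4/9.
Column's expected payoff is 14·4/9 + 1·5/9 = 61/9.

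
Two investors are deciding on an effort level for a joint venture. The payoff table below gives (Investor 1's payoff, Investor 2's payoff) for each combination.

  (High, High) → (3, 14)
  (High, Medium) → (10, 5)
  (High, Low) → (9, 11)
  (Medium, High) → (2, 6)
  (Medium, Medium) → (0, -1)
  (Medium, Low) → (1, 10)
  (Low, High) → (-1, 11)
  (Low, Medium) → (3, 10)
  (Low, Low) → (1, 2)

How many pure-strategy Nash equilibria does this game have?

Both High: Investor 1 gets 3 (best alternative 2); Investor 2 gets 14 (best alternative 11). Neither deviates — NE.
Both Medium is not a NE: Investor 1 would switch to High (10 > 0).
No other cell survives both best-response checks, so there is 1 pure NE.

1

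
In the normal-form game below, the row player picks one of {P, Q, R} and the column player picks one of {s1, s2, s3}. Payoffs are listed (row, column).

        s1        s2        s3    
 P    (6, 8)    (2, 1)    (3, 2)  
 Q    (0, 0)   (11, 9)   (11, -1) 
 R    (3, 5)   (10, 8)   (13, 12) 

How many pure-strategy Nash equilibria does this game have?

(P, s1): the row player gets 6 (best alternative 3); the column player gets 8 (best alternative 2). Neither deviates — NE.
(Q, s2): the row player gets 11 (best alternative 10); the column player gets 9 (best alternative 0). Neither deviates — NE.
(R, s3): the row player gets 13 (best alternative 11); the column player gets 12 (best alternative 8). Neither deviates — NE.
(P, s2) is not a NE: the row player would switch to Q (11 > 2).
No other cell survives both best-response checks, so there are 3 pure NE.

3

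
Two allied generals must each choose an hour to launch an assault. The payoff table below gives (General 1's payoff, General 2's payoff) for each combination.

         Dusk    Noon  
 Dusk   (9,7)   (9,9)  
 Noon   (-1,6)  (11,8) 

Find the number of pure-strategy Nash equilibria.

1

Both Noon: General 1 gets 11 (best alternative 9); General 2 gets 8 (best alternative 6). Neither deviates — NE.
Both Dusk is not a NE: General 2 would switch to Noon (9 > 7).
No other cell survives both best-response checks, so there is 1 pure NE.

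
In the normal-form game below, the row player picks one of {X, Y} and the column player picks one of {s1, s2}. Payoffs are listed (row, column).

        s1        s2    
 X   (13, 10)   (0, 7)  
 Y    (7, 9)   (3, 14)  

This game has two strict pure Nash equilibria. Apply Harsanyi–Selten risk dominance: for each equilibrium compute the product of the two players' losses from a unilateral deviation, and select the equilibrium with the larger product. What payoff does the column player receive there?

10

At (X, s1): the row player loses 13 − 7 = 6 by deviating; the column player loses 10 − 7 = 3. Product = 6·3 = 18.
At (Y, s2): the row player loses 3 − 0 = 3 by deviating; the column player loses 14 − 9 = 5. Product = 3·5 = 15.
18 > 15, so (X, s1) is risk-dominant. The column player's payoff there is 10.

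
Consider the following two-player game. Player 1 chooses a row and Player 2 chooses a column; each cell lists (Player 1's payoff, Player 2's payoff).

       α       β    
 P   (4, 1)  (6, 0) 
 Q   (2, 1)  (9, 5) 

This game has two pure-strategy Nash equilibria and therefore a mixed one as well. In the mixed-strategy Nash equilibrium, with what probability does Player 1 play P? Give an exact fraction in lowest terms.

4/5

Player 1's mix p on P must make Player 2 indifferent between α and β.
Player 2's payoff from α: 1p + 1(1−p). From β: 0p + 5(1−p).
Set equal: 1p = 4(1−p) → p = 4/5.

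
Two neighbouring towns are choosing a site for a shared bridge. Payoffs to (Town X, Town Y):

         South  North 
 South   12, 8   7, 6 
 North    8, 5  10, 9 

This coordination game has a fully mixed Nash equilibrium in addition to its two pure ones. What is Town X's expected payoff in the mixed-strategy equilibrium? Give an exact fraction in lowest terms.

64/7

Town Y mixes with probability q on South, chosen so Town X is indifferent: 12q + 7(1−q) = 8q + 10(1−q) gives q = 3/7.
Town X's expected payoff (from either row, since indifferent) is 12·3/7 + 7·4/7 = 64/7.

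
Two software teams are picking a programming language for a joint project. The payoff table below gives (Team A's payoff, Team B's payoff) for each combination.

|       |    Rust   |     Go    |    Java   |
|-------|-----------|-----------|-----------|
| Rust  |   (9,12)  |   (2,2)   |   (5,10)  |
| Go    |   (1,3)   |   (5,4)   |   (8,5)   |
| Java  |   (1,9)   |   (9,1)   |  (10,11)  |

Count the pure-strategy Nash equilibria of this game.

2

Both Rust: Team A gets 9 (best alternative 1); Team B gets 12 (best alternative 10). Neither deviates — NE.
Both Java: Team A gets 10 (best alternative 8); Team B gets 11 (best alternative 9). Neither deviates — NE.
Both Go is not a NE: Team A would switch to Java (9 > 5).
No other cell survives both best-response checks, so there are 2 pure NE.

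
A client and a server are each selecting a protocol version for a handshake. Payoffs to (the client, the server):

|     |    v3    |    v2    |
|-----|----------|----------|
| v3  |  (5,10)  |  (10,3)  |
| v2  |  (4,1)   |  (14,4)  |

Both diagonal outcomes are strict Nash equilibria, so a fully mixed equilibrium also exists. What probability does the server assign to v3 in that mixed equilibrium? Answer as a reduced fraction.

4/5

The server's mix q on v3 must make the client indifferent between v3 and v2.
The client's payoff from v3: 5q + 10(1−q). From v2: 4q + 14(1−q).
Set equal: 1q = 4(1−q) → q = 4/5.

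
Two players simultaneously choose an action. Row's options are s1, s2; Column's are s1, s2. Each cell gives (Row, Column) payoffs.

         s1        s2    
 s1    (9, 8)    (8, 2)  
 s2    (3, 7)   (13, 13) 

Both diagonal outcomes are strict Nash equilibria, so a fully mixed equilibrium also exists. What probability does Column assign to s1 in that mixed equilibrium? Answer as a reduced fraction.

5/11

Column's mix q on s1 must make Row indifferent between s1 and s2.
Row's payoff from s1: 9q + 8(1−q). From s2: 3q + 13(1−q).
Set equal: 6q = 5(1−q) → q = 5/11.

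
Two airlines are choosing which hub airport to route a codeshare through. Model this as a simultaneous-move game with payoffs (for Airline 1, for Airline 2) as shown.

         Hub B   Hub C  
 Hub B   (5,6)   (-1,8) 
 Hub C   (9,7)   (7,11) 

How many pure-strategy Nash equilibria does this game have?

Both Hub C: Airline 1 gets 7 (best alternative -1); Airline 2 gets 11 (best alternative 7). Neither deviates — NE.
Both Hub B is not a NE: Airline 1 would switch to Hub C (9 > 5).
No other cell survives both best-response checks, so there is 1 pure NE.

1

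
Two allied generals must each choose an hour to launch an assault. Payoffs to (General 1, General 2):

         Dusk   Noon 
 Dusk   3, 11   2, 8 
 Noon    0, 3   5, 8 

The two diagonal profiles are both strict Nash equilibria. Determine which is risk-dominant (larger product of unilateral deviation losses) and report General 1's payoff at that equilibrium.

At both Dusk: General 1 loses 3 − 0 = 3 by deviating; General 2 loses 11 − 8 = 3. Product = 3·3 = 9.
At both Noon: General 1 loses 5 − 2 = 3 by deviating; General 2 loses 8 − 3 = 5. Product = 3·5 = 15.
15 > 9, so both Noon is risk-dominant. General 1's payoff there is 5.

5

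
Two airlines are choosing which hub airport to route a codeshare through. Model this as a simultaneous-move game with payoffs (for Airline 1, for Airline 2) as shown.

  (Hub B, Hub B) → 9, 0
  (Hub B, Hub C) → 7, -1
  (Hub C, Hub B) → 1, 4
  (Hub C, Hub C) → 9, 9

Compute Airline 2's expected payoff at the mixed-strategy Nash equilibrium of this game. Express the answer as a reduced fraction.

2/3

Airline 1 mixes with probability p on Hub B, chosen so Airline 2 is indifferent: 0p + 4(1−p) = (-1)p + 9(1−p) gives p = 5/6.
Airline 2's expected payoff is 0·5/6 + 4·1/6 = 2/3.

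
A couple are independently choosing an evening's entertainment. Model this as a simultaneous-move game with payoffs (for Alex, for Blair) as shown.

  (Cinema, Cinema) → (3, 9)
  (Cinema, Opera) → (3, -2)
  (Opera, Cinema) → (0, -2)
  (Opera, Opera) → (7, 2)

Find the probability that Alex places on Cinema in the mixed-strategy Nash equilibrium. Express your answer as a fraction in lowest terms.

Alex's mix p on Cinema must make Blair indifferent between Cinema and Opera.
Blair's payoff from Cinema: 9p + (-2)(1−p). From Opera: (-2)p + 2(1−p).
Set equal: 11p = 4(1−p) → p = 4/15.

4/15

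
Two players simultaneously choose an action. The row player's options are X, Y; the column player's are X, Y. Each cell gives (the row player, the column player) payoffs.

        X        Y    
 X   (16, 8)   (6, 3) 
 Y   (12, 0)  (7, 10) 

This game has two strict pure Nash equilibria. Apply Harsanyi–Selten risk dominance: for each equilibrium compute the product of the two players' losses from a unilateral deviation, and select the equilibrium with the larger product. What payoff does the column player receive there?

8

At both X: the row player loses 16 − 12 = 4 by deviating; the column player loses 8 − 3 = 5. Product = 4·5 = 20.
At both Y: the row player loses 7 − 6 = 1 by deviating; the column player loses 10 − 0 = 10. Product = 1·10 = 10.
20 > 10, so both X is risk-dominant. The column player's payoff there is 8.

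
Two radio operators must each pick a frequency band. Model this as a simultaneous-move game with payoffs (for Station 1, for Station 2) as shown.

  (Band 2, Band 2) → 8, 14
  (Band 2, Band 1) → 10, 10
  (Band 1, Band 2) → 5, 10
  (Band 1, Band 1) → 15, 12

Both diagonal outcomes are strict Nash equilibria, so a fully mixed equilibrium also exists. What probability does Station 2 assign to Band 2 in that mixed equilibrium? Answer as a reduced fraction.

Station 2's mix q on Band 2 must make Station 1 indifferent between Band 2 and Band 1.
Station 1's payoff from Band 2: 8q + 10(1−q). From Band 1: 5q + 15(1−q).
Set equal: 3q = 5(1−q) → q = 5/8.

5/8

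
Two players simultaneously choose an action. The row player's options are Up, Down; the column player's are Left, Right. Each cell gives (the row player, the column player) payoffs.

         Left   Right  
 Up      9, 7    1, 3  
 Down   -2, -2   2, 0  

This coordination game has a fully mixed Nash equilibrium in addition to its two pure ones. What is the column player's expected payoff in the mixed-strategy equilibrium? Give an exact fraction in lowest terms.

1

The row player mixes with probability p on Up, chosen so the column player is indifferent: 7p + (-2)(1−p) = 3p + 0(1−p) gives p = 1/3.
The column player's expected payoff is 7·1/3 + (-2)·2/3 = 1.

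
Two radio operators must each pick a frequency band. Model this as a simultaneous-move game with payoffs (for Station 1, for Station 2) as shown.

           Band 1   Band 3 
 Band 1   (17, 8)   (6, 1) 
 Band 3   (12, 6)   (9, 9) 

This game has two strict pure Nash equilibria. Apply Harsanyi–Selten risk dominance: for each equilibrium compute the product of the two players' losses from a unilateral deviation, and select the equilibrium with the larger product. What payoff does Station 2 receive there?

At both Band 1: Station 1 loses 17 − 12 = 5 by deviating; Station 2 loses 8 − 1 = 7. Product = 5·7 = 35.
At both Band 3: Station 1 loses 9 − 6 = 3 by deviating; Station 2 loses 9 − 6 = 3. Product = 3·3 = 9.
35 > 9, so both Band 1 is risk-dominant. Station 2's payoff there is 8.

8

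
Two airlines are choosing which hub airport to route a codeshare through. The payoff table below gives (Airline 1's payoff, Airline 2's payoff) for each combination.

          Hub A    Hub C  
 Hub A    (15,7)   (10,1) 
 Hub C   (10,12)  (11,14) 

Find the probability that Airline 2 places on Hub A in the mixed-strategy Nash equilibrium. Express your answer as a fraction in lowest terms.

Airline 2's mix q on Hub A must make Airline 1 indifferent between Hub A and Hub C.
Airline 1's payoff from Hub A: 15q + 10(1−q). From Hub C: 10q + 11(1−q).
Set equal: 5q = 1(1−q) → q = 1/6.

1/6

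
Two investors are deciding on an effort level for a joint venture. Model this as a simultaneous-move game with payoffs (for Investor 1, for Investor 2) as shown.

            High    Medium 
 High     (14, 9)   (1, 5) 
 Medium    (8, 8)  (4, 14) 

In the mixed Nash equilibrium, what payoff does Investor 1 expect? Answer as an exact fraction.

Investor 2 mixes with probability q on High, chosen so Investor 1 is indifferent: 14q + 1(1−q) = 8q + 4(1−q) gives q = 1/3.
Investor 1's expected payoff (from either row, since indifferent) is 14·1/3 + 1·2/3 = 16/3.

16/3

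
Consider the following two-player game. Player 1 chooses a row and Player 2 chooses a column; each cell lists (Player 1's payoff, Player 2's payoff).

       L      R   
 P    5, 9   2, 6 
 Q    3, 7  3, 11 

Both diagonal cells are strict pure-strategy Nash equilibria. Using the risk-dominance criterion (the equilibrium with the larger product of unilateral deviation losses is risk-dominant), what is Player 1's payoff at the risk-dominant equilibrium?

At (P, L): Player 1 loses 5 − 3 = 2 by deviating; Player 2 loses 9 − 6 = 3. Product = 2·3 = 6.
At (Q, R): Player 1 loses 3 − 2 = 1 by deviating; Player 2 loses 11 − 7 = 4. Product = 1·4 = 4.
6 > 4, so (P, L) is risk-dominant. Player 1's payoff there is 5.

5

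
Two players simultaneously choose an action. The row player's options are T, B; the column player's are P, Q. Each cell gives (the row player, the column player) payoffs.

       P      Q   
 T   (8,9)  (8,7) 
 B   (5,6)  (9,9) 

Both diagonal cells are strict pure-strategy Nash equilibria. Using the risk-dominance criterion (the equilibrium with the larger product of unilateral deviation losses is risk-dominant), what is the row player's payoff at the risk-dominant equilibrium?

8

At (T, P): the row player loses 8 − 5 = 3 by deviating; the column player loses 9 − 7 = 2. Product = 3·2 = 6.
At (B, Q): the row player loses 9 − 8 = 1 by deviating; the column player loses 9 − 6 = 3. Product = 1·3 = 3.
6 > 3, so (T, P) is risk-dominant. The row player's payoff there is 8.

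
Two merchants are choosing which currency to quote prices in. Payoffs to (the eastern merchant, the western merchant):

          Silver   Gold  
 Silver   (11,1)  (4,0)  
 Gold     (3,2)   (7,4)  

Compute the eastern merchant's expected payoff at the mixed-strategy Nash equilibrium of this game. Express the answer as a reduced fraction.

65/11

The western merchant mixes with probability q on Silver, chosen so the eastern merchant is indifferent: 11q + 4(1−q) = 3q + 7(1−q) gives q = 3/11.
The eastern merchant's expected payoff (from either row, since indifferent) is 11·3/11 + 4·8/11 = 65/11.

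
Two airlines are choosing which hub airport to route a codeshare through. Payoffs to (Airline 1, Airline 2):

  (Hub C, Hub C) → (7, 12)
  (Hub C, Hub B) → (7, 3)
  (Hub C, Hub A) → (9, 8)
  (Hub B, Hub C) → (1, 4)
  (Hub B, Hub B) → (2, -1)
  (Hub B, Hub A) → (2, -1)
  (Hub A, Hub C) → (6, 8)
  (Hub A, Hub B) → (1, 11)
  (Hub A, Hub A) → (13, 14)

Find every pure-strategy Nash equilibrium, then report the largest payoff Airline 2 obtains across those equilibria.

14

Both Hub C is a pure NE (Airline 1: 7 ≥ 6; Airline 2: 12 ≥ 8). Airline 2 gets 12.
Both Hub A is a pure NE (Airline 1: 13 ≥ 9; Airline 2: 14 ≥ 11). Airline 2 gets 14.
Every other cell has a profitable deviation for at least one player. Highest of {12, 14} is 14.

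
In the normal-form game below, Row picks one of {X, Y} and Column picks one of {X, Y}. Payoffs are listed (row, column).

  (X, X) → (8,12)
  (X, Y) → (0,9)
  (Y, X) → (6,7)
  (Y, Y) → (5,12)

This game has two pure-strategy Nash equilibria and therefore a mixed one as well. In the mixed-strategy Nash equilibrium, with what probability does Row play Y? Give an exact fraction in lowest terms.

3/8

Row's mix p on X must make Column indifferent between X and Y.
Column's payoff from X: 12p + 7(1−p). From Y: 9p + 12(1−p).
Set equal: 3p = 5(1−p) → p = 5/8.
Probability on Y is 1 − 5/8 = 3/8.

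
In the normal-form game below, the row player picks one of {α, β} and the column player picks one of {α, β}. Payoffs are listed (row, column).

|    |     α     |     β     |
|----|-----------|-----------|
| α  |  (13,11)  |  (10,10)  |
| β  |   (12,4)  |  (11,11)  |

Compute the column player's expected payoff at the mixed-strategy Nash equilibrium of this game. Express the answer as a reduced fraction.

The row player mixes with probability p on α, chosen so the column player is indifferent: 11p + 4(1−p) = 10p + 11(1−p) gives p = 7/8.
The column player's expected payoff is 11·7/8 + 4·1/8 = 81/8.

81/8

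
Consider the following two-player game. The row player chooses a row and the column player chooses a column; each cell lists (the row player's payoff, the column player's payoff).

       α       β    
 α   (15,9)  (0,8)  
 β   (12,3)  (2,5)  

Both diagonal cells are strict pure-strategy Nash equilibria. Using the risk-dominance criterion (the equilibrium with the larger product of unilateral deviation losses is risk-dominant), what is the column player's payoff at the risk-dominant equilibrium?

At both α: the row player loses 15 − 12 = 3 by deviating; the column player loses 9 − 8 = 1. Product = 3·1 = 3.
At both β: the row player loses 2 − 0 = 2 by deviating; the column player loses 5 − 3 = 2. Product = 2·2 = 4.
4 > 3, so both β is risk-dominant. The column player's payoff there is 5.

5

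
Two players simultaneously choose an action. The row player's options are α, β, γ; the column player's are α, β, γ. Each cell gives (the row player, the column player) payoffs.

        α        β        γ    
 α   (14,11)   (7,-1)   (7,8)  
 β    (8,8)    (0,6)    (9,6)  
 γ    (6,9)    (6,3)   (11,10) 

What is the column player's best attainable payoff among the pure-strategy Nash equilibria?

11

Both α is a pure NE (the row player: 14 ≥ 8; the column player: 11 ≥ 8). The column player gets 11.
Both γ is a pure NE (the row player: 11 ≥ 9; the column player: 10 ≥ 9). The column player gets 10.
Every other cell has a profitable deviation for at least one player. Highest of {11, 10} is 11.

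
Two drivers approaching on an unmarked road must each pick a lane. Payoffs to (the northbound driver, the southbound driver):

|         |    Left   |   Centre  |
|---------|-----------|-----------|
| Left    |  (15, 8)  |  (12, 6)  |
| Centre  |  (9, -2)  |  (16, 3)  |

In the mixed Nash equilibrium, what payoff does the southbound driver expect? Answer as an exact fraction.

36/7

The northbound driver mixes with probability p on Left, chosen so the southbound driver is indifferent: 8p + (-2)(1−p) = 6p + 3(1−p) gives p = 5/7.
The southbound driver's expected payoff is 8·5/7 + (-2)·2/7 = 36/7.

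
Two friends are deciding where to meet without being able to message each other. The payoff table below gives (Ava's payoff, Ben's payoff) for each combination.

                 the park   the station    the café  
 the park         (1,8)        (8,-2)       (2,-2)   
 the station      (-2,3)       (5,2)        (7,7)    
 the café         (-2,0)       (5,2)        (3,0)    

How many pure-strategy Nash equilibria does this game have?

2

Both the park: Ava gets 1 (best alternative -2); Ben gets 8 (best alternative -2). Neither deviates — NE.
(the station, the café): Ava gets 7 (best alternative 3); Ben gets 7 (best alternative 3). Neither deviates — NE.
Both the café is not a NE: Ava would switch to the station (7 > 3).
No other cell survives both best-response checks, so there are 2 pure NE.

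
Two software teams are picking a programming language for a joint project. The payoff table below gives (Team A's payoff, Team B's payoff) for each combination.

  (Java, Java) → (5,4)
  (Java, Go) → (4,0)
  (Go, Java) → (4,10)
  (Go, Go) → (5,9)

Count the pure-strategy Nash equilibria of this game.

Both Java: Team A gets 5 (best alternative 4); Team B gets 4 (best alternative 0). Neither deviates — NE.
Both Go is not a NE: Team B would switch to Java (10 > 9).
No other cell survives both best-response checks, so there is 1 pure NE.

1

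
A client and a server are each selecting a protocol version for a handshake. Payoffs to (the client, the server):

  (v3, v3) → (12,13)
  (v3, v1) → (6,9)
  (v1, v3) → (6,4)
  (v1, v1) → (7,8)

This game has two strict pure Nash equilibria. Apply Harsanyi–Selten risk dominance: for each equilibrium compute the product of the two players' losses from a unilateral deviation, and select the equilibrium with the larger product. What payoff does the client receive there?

12

At both v3: the client loses 12 − 6 = 6 by deviating; the server loses 13 − 9 = 4. Product = 6·4 = 24.
At both v1: the client loses 7 − 6 = 1 by deviating; the server loses 8 − 4 = 4. Product = 1·4 = 4.
24 > 4, so both v3 is risk-dominant. The client's payoff there is 12.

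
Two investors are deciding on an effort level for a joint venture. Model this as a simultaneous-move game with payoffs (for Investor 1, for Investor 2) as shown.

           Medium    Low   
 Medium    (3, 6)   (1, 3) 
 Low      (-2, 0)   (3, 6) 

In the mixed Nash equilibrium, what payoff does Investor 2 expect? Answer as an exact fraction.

4

Investor 1 mixes with probability p on Medium, chosen so Investor 2 is indifferent: 6p + 0(1−p) = 3p + 6(1−p) gives p = 2/3.
Investor 2's expected payoff is 6·2/3 + 0·1/3 = 4.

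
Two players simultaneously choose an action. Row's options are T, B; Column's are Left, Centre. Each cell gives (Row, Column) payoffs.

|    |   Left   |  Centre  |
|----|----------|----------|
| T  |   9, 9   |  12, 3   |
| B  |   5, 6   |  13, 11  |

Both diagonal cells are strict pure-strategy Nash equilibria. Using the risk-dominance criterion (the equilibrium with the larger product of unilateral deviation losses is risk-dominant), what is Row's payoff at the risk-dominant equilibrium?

9

At (T, Left): Row loses 9 − 5 = 4 by deviating; Column loses 9 − 3 = 6. Product = 4·6 = 24.
At (B, Centre): Row loses 13 − 12 = 1 by deviating; Column loses 11 − 6 = 5. Product = 1·5 = 5.
24 > 5, so (T, Left) is risk-dominant. Row's payoff there is 9.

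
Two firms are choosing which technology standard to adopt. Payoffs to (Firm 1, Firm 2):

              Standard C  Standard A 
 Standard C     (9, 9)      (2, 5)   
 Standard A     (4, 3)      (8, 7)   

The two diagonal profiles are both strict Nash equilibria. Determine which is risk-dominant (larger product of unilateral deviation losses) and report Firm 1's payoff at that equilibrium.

8

At both Standard C: Firm 1 loses 9 − 4 = 5 by deviating; Firm 2 loses 9 − 5 = 4. Product = 5·4 = 20.
At both Standard A: Firm 1 loses 8 − 2 = 6 by deviating; Firm 2 loses 7 − 3 = 4. Product = 6·4 = 24.
24 > 20, so both Standard A is risk-dominant. Firm 1's payoff there is 8.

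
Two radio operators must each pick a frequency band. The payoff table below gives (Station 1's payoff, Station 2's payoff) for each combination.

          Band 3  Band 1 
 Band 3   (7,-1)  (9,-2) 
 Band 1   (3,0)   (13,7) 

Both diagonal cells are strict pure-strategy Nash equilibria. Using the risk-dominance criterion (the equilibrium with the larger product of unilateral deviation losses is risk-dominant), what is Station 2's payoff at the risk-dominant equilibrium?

At both Band 3: Station 1 loses 7 − 3 = 4 by deviating; Station 2 loses -1 − (-2) = 1. Product = 4·1 = 4.
At both Band 1: Station 1 loses 13 − 9 = 4 by deviating; Station 2 loses 7 − 0 = 7. Product = 4·7 = 28.
28 > 4, so both Band 1 is risk-dominant. Station 2's payoff there is 7.

7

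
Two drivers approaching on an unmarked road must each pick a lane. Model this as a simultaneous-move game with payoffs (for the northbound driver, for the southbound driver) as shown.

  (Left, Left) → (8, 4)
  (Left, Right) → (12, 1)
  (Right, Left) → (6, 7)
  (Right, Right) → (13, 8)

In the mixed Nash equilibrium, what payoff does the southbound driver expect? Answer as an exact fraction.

The northbound driver mixes with probability p on Left, chosen so the southbound driver is indifferent: 4p + 7(1−p) = 1p + 8(1−p) gives p = 1/4.
The southbound driver's expected payoff is 4·1/4 + 7·3/4 = 25/4.

25/4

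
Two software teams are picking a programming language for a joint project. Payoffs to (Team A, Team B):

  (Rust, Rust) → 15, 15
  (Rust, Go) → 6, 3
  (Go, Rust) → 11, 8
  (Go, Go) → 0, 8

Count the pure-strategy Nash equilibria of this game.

Both Rust: Team A gets 15 (best alternative 11); Team B gets 15 (best alternative 3). Neither deviates — NE.
Both Go is not a NE: Team A would switch to Rust (6 > 0).
No other cell survives both best-response checks, so there is 1 pure NE.

1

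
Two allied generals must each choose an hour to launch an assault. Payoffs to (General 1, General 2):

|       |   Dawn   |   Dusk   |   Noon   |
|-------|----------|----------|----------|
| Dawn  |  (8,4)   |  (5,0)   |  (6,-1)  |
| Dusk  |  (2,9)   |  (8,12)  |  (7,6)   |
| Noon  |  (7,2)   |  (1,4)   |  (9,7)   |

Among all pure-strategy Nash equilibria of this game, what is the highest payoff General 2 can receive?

12

Both Dawn is a pure NE (General 1: 8 ≥ 7; General 2: 4 ≥ 0). General 2 gets 4.
Both Dusk is a pure NE (General 1: 8 ≥ 5; General 2: 12 ≥ 9). General 2 gets 12.
Both Noon is a pure NE (General 1: 9 ≥ 7; General 2: 7 ≥ 4). General 2 gets 7.
Every other cell has a profitable deviation for at least one player. Highest of {4, 12, 7} is 12.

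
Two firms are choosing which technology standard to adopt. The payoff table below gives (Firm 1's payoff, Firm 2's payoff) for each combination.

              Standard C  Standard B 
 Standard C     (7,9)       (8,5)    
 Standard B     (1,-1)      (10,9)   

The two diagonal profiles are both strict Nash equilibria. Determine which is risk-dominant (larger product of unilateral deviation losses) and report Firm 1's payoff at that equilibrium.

7

At both Standard C: Firm 1 loses 7 − 1 = 6 by deviating; Firm 2 loses 9 − 5 = 4. Product = 6·4 = 24.
At both Standard B: Firm 1 loses 10 − 8 = 2 by deviating; Firm 2 loses 9 − (-1) = 10. Product = 2·10 = 20.
24 > 20, so both Standard C is risk-dominant. Firm 1's payoff there is 7.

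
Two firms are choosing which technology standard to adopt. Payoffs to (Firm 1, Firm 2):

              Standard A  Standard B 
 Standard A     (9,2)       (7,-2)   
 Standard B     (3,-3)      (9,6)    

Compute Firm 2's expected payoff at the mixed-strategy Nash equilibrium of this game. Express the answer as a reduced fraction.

Firm 1 mixes with probability p on Standard A, chosen so Firm 2 is indifferent: 2p + (-3)(1−p) = (-2)p + 6(1−p) gives p = 9/13.
Firm 2's expected payoff is 2·9/13 + (-3)·4/13 = 6/13.

6/13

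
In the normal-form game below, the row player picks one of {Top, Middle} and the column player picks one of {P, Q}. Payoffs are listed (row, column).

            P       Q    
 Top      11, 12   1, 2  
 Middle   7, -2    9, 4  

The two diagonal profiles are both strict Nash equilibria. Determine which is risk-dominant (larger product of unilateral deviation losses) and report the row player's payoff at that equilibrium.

At (Top, P): the row player loses 11 − 7 = 4 by deviating; the column player loses 12 − 2 = 10. Product = 4·10 = 40.
At (Middle, Q): the row player loses 9 − 1 = 8 by deviating; the column player loses 4 − (-2) = 6. Product = 8·6 = 48.
48 > 40, so (Middle, Q) is risk-dominant. The row player's payoff there is 9.

9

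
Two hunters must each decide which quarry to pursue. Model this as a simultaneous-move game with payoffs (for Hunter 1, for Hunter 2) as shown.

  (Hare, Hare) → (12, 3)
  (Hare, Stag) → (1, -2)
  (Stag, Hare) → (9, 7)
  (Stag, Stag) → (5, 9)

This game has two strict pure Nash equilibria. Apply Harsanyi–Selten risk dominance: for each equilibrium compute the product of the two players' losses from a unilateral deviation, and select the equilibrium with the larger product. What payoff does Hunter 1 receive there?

12

At both Hare: Hunter 1 loses 12 − 9 = 3 by deviating; Hunter 2 loses 3 − (-2) = 5. Product = 3·5 = 15.
At both Stag: Hunter 1 loses 5 − 1 = 4 by deviating; Hunter 2 loses 9 − 7 = 2. Product = 4·2 = 8.
15 > 8, so both Hare is risk-dominant. Hunter 1's payoff there is 12.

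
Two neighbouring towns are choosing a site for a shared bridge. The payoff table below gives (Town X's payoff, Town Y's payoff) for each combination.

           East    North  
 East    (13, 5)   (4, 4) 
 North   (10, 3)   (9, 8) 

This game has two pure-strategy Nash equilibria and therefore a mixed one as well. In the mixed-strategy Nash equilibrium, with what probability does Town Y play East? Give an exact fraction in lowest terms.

5/8

Town Y's mix q on East must make Town X indifferent between East and North.
Town X's payoff from East: 13q + 4(1−q). From North: 10q + 9(1−q).
Set equal: 3q = 5(1−q) → q = 5/8.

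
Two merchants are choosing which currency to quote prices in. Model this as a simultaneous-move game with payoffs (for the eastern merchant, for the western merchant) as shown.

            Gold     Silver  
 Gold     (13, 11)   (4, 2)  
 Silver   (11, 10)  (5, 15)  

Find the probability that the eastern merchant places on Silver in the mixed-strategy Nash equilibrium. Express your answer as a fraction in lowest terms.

9/14

The eastern merchant's mix p on Gold must make the western merchant indifferent between Gold and Silver.
The western merchant's payoff from Gold: 11p + 10(1−p). From Silver: 2p + 15(1−p).
Set equal: 9p = 5(1−p) → p = 5/14.
Probability on Silver is 1 − 5/14 = 9/14.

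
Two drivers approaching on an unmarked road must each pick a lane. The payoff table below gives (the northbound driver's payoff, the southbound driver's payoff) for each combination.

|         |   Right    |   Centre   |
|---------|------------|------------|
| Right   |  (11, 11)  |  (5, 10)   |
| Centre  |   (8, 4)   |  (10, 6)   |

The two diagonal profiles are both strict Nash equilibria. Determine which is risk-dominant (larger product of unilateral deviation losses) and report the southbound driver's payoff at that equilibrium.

6

At both Right: the northbound driver loses 11 − 8 = 3 by deviating; the southbound driver loses 11 − 10 = 1. Product = 3·1 = 3.
At both Centre: the northbound driver loses 10 − 5 = 5 by deviating; the southbound driver loses 6 − 4 = 2. Product = 5·2 = 10.
10 > 3, so both Centre is risk-dominant. The southbound driver's payoff there is 6.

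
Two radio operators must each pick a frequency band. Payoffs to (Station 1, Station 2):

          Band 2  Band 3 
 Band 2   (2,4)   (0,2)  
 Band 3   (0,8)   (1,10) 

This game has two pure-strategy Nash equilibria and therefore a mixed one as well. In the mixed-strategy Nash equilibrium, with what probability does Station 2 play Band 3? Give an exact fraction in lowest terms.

2/3

Station 2's mix q on Band 2 must make Station 1 indifferent between Band 2 and Band 3.
Station 1's payoff from Band 2: 2q + 0(1−q). From Band 3: 0q + 1(1−q).
Set equal: 2q = 1(1−q) → q = 1/3.
Probability on Band 3 is 1 − 1/3 = 2/3.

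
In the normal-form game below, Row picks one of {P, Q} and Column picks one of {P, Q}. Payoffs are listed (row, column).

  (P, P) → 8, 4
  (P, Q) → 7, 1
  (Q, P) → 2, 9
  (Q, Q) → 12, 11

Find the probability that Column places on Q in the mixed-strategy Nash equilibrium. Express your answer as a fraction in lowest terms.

Column's mix q on P must make Row indifferent between P and Q.
Row's payoff from P: 8q + 7(1−q). From Q: 2q + 12(1−q).
Set equal: 6q = 5(1−q) → q = 5/11.
Probability on Q is 1 − 5/11 = 6/11.

6/11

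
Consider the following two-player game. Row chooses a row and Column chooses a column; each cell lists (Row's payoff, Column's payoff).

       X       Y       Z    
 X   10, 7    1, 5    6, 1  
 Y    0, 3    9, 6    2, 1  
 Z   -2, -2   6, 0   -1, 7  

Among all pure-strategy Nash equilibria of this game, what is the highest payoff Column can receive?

Both X is a pure NE (Row: 10 ≥ 0; Column: 7 ≥ 5). Column gets 7.
Both Y is a pure NE (Row: 9 ≥ 6; Column: 6 ≥ 3). Column gets 6.
Every other cell has a profitable deviation for at least one player. Highest of {7, 6} is 7.

7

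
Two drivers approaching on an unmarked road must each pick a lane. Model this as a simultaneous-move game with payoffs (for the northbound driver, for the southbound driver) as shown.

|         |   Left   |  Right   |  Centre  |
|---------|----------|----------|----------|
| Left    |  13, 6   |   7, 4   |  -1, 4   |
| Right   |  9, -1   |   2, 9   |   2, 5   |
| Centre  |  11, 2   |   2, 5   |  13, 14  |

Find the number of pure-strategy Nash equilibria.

Both Left: the northbound driver gets 13 (best alternative 11); the southbound driver gets 6 (best alternative 4). Neither deviates — NE.
Both Centre: the northbound driver gets 13 (best alternative 2); the southbound driver gets 14 (best alternative 5). Neither deviates — NE.
Both Right is not a NE: the northbound driver would switch to Left (7 > 2).
No other cell survives both best-response checks, so there are 2 pure NE.

2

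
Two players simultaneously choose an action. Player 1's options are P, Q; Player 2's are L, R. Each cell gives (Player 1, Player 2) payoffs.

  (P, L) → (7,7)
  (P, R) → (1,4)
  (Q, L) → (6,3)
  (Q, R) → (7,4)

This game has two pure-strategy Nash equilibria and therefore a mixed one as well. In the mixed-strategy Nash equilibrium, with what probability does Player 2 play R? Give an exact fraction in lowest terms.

1/7

Player 2's mix q on L must make Player 1 indifferent between P and Q.
Player 1's payoff from P: 7q + 1(1−q). From Q: 6q + 7(1−q).
Set equal: 1q = 6(1−q) → q = 6/7.
Probability on R is 1 − 6/7 = 1/7.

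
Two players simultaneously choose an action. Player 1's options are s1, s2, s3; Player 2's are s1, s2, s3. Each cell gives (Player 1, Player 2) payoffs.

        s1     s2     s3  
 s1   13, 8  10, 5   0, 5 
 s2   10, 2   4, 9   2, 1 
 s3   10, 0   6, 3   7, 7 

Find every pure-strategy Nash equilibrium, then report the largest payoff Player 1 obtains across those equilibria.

13

Both s1 is a pure NE (Player 1: 13 ≥ 10; Player 2: 8 ≥ 5). Player 1 gets 13.
Both s3 is a pure NE (Player 1: 7 ≥ 2; Player 2: 7 ≥ 3). Player 1 gets 7.
Every other cell has a profitable deviation for at least one player. Highest of {13, 7} is 13.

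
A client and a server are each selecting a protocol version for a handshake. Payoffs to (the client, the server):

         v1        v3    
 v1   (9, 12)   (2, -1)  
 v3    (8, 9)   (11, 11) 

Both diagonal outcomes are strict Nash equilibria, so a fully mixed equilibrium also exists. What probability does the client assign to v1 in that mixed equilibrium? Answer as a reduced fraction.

The client's mix p on v1 must make the server indifferent between v1 and v3.
The server's payoff from v1: 12p + 9(1−p). From v3: (-1)p + 11(1−p).
Set equal: 13p = 2(1−p) → p = 2/15.

2/15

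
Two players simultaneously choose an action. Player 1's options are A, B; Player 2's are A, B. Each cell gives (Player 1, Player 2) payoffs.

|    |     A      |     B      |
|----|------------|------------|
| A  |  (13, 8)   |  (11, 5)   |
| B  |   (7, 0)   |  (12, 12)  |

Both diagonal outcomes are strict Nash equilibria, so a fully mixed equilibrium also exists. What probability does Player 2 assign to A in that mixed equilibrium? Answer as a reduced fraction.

Player 2's mix q on A must make Player 1 indifferent between A and B.
Player 1's payoff from A: 13q + 11(1−q). From B: 7q + 12(1−q).
Set equal: 6q = 1(1−q) → q = 1/7.

1/7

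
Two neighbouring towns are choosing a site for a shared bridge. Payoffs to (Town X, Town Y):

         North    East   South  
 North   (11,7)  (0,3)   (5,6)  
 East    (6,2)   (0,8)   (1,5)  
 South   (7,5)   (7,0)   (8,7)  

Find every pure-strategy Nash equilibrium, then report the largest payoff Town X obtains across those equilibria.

11

Both North is a pure NE (Town X: 11 ≥ 7; Town Y: 7 ≥ 6). Town X gets 11.
Both South is a pure NE (Town X: 8 ≥ 5; Town Y: 7 ≥ 5). Town X gets 8.
Every other cell has a profitable deviation for at least one player. Highest of {11, 8} is 11.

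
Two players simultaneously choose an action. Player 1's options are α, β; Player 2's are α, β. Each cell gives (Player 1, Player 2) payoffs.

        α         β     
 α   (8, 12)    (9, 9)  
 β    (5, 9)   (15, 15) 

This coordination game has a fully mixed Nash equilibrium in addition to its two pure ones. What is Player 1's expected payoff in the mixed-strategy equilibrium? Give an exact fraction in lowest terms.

25/3

Player 2 mixes with probability q on α, chosen so Player 1 is indifferent: 8q + 9(1−q) = 5q + 15(1−q) gives q = 2/3.
Player 1's expected payoff (from either row, since indifferent) is 8·2/3 + 9·1/3 = 25/3.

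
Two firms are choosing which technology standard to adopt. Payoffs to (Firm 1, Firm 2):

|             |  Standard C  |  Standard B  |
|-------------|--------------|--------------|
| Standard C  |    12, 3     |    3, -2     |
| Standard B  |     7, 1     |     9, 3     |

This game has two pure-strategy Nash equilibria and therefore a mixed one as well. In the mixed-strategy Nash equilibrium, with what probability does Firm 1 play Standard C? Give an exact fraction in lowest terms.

2/7

Firm 1's mix p on Standard C must make Firm 2 indifferent between Standard C and Standard B.
Firm 2's payoff from Standard C: 3p + 1(1−p). From Standard B: (-2)p + 3(1−p).
Set equal: 5p = 2(1−p) → p = 2/7.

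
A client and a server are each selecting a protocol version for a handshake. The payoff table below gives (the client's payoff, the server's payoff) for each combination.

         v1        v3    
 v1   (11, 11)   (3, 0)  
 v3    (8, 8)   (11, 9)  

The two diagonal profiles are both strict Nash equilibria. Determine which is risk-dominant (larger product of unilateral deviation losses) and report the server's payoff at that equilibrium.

At both v1: the client loses 11 − 8 = 3 by deviating; the server loses 11 − 0 = 11. Product = 3·11 = 33.
At both v3: the client loses 11 − 3 = 8 by deviating; the server loses 9 − 8 = 1. Product = 8·1 = 8.
33 > 8, so both v1 is risk-dominant. The server's payoff there is 11.

11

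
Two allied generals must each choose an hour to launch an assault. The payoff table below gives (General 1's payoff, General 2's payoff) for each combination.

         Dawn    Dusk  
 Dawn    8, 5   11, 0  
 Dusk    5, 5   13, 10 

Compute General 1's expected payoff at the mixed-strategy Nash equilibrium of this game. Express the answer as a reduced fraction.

General 2 mixes with probability q on Dawn, chosen so General 1 is indifferent: 8q + 11(1−q) = 5q + 13(1−q) gives q = 2/5.
General 1's expected payoff (from either row, since indifferent) is 8·2/5 + 11·3/5 = 49/5.

49/5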